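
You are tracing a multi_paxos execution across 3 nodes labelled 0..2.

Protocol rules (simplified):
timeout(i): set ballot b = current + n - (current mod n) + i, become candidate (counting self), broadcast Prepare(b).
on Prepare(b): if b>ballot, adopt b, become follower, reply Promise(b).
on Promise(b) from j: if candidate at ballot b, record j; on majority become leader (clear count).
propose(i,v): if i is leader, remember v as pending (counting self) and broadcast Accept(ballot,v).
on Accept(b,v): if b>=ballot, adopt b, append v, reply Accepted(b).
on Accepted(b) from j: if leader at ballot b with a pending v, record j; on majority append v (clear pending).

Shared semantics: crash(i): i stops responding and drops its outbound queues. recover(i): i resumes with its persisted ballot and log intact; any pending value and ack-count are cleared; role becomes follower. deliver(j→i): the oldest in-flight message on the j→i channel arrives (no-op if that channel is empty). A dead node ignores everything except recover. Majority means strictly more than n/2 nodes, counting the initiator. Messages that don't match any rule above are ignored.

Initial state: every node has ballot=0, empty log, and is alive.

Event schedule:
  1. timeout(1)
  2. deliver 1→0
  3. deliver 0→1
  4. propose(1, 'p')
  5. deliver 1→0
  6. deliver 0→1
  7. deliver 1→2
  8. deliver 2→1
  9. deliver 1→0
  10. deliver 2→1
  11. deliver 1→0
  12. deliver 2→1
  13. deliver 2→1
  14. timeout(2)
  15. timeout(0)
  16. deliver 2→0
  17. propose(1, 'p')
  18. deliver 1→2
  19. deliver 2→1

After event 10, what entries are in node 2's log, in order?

after 1 — timeout(1): n1:cand/b4/[-]
after 2 — deliver 1→0: n0:foll/b4/[-]
after 3 — deliver 0→1: n1:lead/b4/[-]
after 4 — propose(1,'p'): ·
after 5 — deliver 1→0: n0:foll/b4/[p]
after 6 — deliver 0→1: n1:lead/b4/[p]
after 7 — deliver 1→2: n2:foll/b4/[-]
after 8 — deliver 2→1: ·
after 9 — deliver 1→0: ·
after 10 — deliver 2→1: ·

empty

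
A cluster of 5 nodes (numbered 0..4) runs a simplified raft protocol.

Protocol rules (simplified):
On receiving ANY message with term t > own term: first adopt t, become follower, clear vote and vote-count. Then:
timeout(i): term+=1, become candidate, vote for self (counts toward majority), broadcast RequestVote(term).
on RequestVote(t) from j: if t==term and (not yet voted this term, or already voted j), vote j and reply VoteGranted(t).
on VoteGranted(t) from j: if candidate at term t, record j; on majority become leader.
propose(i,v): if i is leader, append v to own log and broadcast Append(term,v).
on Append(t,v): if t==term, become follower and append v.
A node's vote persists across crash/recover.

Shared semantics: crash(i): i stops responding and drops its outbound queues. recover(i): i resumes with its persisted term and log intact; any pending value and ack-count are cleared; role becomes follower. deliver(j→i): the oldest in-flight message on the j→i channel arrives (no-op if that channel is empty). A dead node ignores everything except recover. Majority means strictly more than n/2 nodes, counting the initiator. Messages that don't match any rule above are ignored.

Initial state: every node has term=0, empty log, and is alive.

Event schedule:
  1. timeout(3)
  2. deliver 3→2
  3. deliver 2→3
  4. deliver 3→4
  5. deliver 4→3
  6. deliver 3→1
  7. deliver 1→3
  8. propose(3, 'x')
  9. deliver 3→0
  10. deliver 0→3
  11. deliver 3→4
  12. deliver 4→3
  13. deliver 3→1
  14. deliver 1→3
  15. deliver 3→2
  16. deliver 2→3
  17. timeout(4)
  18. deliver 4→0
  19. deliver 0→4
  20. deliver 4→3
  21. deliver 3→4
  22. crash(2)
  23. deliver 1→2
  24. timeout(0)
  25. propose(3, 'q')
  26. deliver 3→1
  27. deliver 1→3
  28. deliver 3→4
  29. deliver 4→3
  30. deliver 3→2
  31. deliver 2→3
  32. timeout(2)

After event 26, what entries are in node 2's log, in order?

after 1 — timeout(3): n3:cand/t1/[-]
after 2 — deliver 3→2: n2:foll/t1/[-]
after 3 — deliver 2→3: ·
after 4 — deliver 3→4: n4:foll/t1/[-]
after 5 — deliver 4→3: n3:lead/t1/[-]
after 6 — deliver 3→1: n1:foll/t1/[-]
after 7 — deliver 1→3: ·
after 8 — propose(3,'x'): n3:lead/t1/[x]
after 9 — deliver 3→0: n0:foll/t1/[-]
after 10 — deliver 0→3: ·
after 11 — deliver 3→4: n4:foll/t1/[x]
after 12 — deliver 4→3: ·
after 13 — deliver 3→1: n1:foll/t1/[x]
after 14 — deliver 1→3: ·
after 15 — deliver 3→2: n2:foll/t1/[x]
after 16 — deliver 2→3: ·
after 17 — timeout(4): n4:cand/t2/[x]
after 18 — deliver 4→0: n0:foll/t2/[-]
after 19 — deliver 0→4: ·
after 20 — deliver 4→3: n3:foll/t2/[x]
after 21 — deliver 3→4: n4:lead/t2/[x]
after 22 — crash(2): n2:✗foll/t1/[x]
after 23 — deliver 1→2: ·
after 24 — timeout(0): n0:cand/t3/[-]
after 25 — propose(3,'q'): ·
after 26 — deliver 3→1: ·

x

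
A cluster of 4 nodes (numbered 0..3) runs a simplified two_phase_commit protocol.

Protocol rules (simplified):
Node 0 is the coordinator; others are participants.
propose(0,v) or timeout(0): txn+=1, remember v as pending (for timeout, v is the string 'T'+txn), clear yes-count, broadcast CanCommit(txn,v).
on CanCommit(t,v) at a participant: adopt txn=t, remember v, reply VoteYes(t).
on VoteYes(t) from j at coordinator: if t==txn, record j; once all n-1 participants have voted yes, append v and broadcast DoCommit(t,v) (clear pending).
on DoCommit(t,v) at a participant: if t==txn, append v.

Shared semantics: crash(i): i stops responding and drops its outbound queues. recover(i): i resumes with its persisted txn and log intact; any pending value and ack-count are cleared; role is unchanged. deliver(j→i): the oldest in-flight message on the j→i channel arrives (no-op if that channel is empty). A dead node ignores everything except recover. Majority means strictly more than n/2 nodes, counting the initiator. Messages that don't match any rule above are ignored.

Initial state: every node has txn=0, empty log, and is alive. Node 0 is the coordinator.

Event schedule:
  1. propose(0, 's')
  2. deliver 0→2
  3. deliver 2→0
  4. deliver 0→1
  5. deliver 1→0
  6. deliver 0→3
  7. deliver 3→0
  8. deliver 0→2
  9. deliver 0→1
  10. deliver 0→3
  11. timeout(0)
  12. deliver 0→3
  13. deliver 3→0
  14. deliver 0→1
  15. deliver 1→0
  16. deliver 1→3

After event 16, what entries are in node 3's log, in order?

[1] propose(0,'s') → N0(coor t1 [-])
[2] deliver 0→2 → N2(part t1 [-])
[3] deliver 2→0 → ∅
[4] deliver 0→1 → N1(part t1 [-])
[5] deliver 1→0 → ∅
[6] deliver 0→3 → N3(part t1 [-])
[7] deliver 3→0 → N0(coor t1 [s])
[8] deliver 0→2 → N2(part t1 [s])
[9] deliver 0→1 → N1(part t1 [s])
[10] deliver 0→3 → N3(part t1 [s])
[11] timeout(0) → N0(coor t2 [s])
[12] deliver 0→3 → N3(part t2 [s])
[13] deliver 3→0 → ∅
[14] deliver 0→1 → N1(part t2 [s])
[15] deliver 1→0 → ∅
[16] deliver 1→3 → ∅

s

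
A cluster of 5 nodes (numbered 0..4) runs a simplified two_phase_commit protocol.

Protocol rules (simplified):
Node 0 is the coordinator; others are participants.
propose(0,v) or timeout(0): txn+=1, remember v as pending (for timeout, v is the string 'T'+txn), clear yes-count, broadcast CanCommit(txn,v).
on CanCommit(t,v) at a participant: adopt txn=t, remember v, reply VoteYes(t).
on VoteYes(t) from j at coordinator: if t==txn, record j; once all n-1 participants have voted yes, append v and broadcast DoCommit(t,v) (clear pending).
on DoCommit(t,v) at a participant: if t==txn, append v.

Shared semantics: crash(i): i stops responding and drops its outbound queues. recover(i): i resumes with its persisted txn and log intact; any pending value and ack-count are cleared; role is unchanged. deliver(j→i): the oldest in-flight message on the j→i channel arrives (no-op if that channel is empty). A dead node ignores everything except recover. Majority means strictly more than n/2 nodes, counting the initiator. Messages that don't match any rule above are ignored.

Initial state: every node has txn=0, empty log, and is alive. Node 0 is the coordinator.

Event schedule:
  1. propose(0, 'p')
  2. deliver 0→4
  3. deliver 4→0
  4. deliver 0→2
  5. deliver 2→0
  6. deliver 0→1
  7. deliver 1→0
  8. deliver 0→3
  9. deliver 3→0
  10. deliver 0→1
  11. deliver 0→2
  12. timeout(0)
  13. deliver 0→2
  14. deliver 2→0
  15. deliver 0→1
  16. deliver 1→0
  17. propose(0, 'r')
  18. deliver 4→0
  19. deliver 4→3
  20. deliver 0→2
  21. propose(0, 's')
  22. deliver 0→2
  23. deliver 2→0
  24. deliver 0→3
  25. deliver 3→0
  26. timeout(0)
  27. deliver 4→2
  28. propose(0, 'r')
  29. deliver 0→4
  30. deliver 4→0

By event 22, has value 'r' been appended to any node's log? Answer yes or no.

no

[1] propose(0,'p') → N0(coor t1 [-])
[2] deliver 0→4 → N4(part t1 [-])
[3] deliver 4→0 → ∅
[4] deliver 0→2 → N2(part t1 [-])
[5] deliver 2→0 → ∅
[6] deliver 0→1 → N1(part t1 [-])
[7] deliver 1→0 → ∅
[8] deliver 0→3 → N3(part t1 [-])
[9] deliver 3→0 → N0(coor t1 [p])
[10] deliver 0→1 → N1(part t1 [p])
[11] deliver 0→2 → N2(part t1 [p])
[12] timeout(0) → N0(coor t2 [p])
[13] deliver 0→2 → N2(part t2 [p])
[14] deliver 2→0 → ∅
[15] deliver 0→1 → N1(part t2 [p])
[16] deliver 1→0 → ∅
[17] propose(0,'r') → N0(coor t3 [p])
[18] deliver 4→0 → ∅
[19] deliver 4→3 → ∅
[20] deliver 0→2 → N2(part t3 [p])
[21] propose(0,'s') → N0(coor t4 [p])
[22] deliver 0→2 → N2(part t4 [p])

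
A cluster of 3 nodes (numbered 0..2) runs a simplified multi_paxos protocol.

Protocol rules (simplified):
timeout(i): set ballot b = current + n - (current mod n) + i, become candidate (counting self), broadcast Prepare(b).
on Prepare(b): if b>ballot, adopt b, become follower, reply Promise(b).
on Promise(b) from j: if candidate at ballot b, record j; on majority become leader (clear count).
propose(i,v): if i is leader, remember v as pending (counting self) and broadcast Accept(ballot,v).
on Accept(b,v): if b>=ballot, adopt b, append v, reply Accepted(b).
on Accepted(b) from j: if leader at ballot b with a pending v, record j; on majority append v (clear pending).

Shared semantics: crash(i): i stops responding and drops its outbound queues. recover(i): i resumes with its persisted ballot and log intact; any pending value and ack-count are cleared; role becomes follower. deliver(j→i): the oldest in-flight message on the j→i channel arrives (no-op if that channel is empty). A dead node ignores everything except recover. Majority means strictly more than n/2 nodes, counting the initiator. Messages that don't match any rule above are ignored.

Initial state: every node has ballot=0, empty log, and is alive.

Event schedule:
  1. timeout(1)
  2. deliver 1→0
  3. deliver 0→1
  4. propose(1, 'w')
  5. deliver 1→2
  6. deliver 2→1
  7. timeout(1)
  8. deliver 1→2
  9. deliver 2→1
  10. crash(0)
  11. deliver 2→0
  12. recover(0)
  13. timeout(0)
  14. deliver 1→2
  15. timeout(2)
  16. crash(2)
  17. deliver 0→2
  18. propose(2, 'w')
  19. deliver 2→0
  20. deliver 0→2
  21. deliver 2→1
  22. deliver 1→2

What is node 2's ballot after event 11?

4

step 1 timeout(1): 1={cand,b=4,log=-}
step 2 deliver 1→0: 0={foll,b=4,log=-}
step 3 deliver 0→1: 1={lead,b=4,log=-}
step 4 propose(1,'w'): —
step 5 deliver 1→2: 2={foll,b=4,log=-}
step 6 deliver 2→1: —
step 7 timeout(1): 1={cand,b=7,log=-}
step 8 deliver 1→2: 2={foll,b=4,log=w}
step 9 deliver 2→1: —
step 10 crash(0): 0={✗foll,b=4,log=-}
step 11 deliver 2→0: —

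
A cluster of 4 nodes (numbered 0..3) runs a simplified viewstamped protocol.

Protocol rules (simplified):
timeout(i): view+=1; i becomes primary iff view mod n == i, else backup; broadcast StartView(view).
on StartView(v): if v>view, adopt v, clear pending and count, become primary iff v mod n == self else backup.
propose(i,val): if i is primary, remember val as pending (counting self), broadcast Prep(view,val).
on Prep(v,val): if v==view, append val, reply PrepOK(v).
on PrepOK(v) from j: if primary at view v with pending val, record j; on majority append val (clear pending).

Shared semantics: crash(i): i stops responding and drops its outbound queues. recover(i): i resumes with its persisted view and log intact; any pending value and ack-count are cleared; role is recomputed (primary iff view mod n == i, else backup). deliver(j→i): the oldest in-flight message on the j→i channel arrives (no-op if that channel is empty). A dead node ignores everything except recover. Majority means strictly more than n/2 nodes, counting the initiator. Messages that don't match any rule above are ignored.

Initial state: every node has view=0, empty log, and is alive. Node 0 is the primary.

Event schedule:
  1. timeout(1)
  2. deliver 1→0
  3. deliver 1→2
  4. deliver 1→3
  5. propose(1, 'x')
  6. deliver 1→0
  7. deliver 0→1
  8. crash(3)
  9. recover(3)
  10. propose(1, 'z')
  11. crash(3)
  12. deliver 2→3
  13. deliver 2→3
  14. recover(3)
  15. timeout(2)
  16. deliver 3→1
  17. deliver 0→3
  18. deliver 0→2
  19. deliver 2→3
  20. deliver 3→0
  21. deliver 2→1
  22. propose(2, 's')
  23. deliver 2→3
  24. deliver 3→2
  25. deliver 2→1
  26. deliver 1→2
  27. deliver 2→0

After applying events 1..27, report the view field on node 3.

2

after 1 — timeout(1): n1:prim/v1/[-]
after 2 — deliver 1→0: n0:back/v1/[-]
after 3 — deliver 1→2: n2:back/v1/[-]
after 4 — deliver 1→3: n3:back/v1/[-]
after 5 — propose(1,'x'): ·
after 6 — deliver 1→0: n0:back/v1/[x]
after 7 — deliver 0→1: ·
after 8 — crash(3): n3:✗back/v1/[-]
after 9 — recover(3): n3:back/v1/[-]
after 10 — propose(1,'z'): ·
after 11 — crash(3): n3:✗back/v1/[-]
after 12 — deliver 2→3: ·
after 13 — deliver 2→3: ·
after 14 — recover(3): n3:back/v1/[-]
after 15 — timeout(2): n2:prim/v2/[-]
after 16 — deliver 3→1: ·
after 17 — deliver 0→3: ·
after 18 — deliver 0→2: ·
after 19 — deliver 2→3: n3:back/v2/[-]
after 20 — deliver 3→0: ·
after 21 — deliver 2→1: n1:back/v2/[-]
after 22 — propose(2,'s'): ·
after 23 — deliver 2→3: n3:back/v2/[s]
after 24 — deliver 3→2: ·
after 25 — deliver 2→1: n1:back/v2/[s]
after 26 — deliver 1→2: ·
after 27 — deliver 2→0: n0:back/v2/[x]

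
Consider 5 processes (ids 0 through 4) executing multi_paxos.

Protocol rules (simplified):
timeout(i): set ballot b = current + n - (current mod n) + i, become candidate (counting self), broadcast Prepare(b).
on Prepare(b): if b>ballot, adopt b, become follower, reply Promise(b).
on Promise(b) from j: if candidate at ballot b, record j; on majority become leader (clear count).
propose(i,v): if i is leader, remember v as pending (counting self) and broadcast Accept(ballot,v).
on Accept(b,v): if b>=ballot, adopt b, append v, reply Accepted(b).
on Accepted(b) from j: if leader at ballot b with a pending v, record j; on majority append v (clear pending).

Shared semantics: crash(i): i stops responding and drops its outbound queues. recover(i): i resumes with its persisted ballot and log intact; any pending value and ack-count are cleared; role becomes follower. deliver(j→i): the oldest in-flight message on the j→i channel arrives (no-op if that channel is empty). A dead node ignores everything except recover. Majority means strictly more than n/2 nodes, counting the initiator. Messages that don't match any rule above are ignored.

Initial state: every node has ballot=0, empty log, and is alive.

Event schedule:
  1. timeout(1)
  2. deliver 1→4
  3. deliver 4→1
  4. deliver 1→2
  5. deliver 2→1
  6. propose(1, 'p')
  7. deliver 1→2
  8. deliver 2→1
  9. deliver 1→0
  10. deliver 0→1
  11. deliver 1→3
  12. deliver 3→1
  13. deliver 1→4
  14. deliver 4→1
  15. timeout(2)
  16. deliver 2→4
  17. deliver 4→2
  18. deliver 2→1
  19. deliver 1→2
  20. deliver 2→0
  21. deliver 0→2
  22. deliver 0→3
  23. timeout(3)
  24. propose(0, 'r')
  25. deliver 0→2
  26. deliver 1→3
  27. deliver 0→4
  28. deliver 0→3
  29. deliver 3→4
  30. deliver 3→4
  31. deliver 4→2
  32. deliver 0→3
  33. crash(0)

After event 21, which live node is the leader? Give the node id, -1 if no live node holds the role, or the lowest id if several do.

[1] timeout(1) → N1(cand b6 [-])
[2] deliver 1→4 → N4(foll b6 [-])
[3] deliver 4→1 → ∅
[4] deliver 1→2 → N2(foll b6 [-])
[5] deliver 2→1 → N1(lead b6 [-])
[6] propose(1,'p') → ∅
[7] deliver 1→2 → N2(foll b6 [p])
[8] deliver 2→1 → ∅
[9] deliver 1→0 → N0(foll b6 [-])
[10] deliver 0→1 → ∅
[11] deliver 1→3 → N3(foll b6 [-])
[12] deliver 3→1 → ∅
[13] deliver 1→4 → N4(foll b6 [p])
[14] deliver 4→1 → N1(lead b6 [p])
[15] timeout(2) → N2(cand b12 [p])
[16] deliver 2→4 → N4(foll b12 [p])
[17] deliver 4→2 → ∅
[18] deliver 2→1 → N1(foll b12 [p])
[19] deliver 1→2 → N2(lead b12 [p])
[20] deliver 2→0 → N0(foll b12 [-])
[21] deliver 0→2 → ∅

2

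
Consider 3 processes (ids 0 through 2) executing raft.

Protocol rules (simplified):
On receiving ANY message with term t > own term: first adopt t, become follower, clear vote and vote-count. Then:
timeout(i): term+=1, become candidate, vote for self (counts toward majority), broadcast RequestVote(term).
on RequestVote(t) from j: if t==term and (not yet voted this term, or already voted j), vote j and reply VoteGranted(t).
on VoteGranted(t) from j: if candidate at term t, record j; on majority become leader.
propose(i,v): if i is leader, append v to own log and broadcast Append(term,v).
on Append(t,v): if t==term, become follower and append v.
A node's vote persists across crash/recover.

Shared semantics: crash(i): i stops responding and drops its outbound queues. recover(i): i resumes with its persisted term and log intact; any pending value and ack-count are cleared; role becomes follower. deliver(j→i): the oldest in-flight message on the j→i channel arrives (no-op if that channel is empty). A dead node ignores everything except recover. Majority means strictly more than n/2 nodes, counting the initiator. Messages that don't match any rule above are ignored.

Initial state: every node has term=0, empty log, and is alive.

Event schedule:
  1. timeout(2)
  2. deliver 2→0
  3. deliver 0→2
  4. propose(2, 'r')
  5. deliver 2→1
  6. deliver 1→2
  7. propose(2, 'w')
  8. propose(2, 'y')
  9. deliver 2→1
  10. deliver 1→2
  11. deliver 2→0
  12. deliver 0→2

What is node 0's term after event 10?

1

e1 timeout(2): 2[cand,t=1,-]
e2 deliver 2→0: 0[foll,t=1,-]
e3 deliver 0→2: 2[lead,t=1,-]
e4 propose(2,'r'): 2[lead,t=1,r]
e5 deliver 2→1: 1[foll,t=1,-]
e6 deliver 1→2: ·
e7 propose(2,'w'): 2[lead,t=1,r,w]
e8 propose(2,'y'): 2[lead,t=1,r,w,y]
e9 deliver 2→1: 1[foll,t=1,r]
e10 deliver 1→2: ·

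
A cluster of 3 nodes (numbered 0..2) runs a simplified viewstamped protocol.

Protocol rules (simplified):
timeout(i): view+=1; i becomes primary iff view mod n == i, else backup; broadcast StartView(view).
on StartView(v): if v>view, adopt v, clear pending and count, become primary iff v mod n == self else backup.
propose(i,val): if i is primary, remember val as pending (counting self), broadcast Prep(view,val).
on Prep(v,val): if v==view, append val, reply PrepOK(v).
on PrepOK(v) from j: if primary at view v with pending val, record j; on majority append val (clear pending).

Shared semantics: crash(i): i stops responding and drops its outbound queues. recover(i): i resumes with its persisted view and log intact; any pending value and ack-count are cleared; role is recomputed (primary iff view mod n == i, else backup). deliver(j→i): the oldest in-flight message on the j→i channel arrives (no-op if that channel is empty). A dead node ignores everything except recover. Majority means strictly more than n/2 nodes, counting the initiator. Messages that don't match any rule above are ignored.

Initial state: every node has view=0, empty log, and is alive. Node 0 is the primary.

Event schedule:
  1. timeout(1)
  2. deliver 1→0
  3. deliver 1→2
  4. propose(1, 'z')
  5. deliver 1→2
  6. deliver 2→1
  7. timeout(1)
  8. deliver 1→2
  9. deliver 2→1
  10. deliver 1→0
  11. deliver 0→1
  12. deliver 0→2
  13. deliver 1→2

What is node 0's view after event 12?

step 1 timeout(1): 1={prim,v=1,log=-}
step 2 deliver 1→0: 0={back,v=1,log=-}
step 3 deliver 1→2: 2={back,v=1,log=-}
step 4 propose(1,'z'): —
step 5 deliver 1→2: 2={back,v=1,log=z}
step 6 deliver 2→1: 1={prim,v=1,log=z}
step 7 timeout(1): 1={back,v=2,log=z}
step 8 deliver 1→2: 2={prim,v=2,log=z}
step 9 deliver 2→1: —
step 10 deliver 1→0: 0={back,v=1,log=z}
step 11 deliver 0→1: —
step 12 deliver 0→2: —

1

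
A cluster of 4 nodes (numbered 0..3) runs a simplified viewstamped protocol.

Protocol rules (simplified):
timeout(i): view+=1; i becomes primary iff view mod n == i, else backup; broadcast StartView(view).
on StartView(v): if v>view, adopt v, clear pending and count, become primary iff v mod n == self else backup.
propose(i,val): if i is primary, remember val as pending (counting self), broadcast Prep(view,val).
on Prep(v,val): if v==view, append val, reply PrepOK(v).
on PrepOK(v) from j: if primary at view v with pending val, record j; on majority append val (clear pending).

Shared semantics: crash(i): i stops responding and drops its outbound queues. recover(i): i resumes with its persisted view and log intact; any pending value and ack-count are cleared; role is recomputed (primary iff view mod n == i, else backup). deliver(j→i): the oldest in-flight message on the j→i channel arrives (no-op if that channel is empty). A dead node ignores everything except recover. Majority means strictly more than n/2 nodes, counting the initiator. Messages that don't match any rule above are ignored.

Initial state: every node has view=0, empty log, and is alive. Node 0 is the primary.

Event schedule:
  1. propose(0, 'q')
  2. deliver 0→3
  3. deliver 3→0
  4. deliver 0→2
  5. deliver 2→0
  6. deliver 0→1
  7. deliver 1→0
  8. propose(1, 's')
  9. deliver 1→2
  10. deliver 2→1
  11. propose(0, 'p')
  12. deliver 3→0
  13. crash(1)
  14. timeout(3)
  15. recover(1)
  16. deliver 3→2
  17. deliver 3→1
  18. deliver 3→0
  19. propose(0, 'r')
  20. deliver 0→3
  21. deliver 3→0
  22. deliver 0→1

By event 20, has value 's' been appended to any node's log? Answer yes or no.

[1] propose(0,'q') → ∅
[2] deliver 0→3 → N3(back v0 [q])
[3] deliver 3→0 → ∅
[4] deliver 0→2 → N2(back v0 [q])
[5] deliver 2→0 → N0(prim v0 [q])
[6] deliver 0→1 → N1(back v0 [q])
[7] deliver 1→0 → ∅
[8] propose(1,'s') → ∅
[9] deliver 1→2 → ∅
[10] deliver 2→1 → ∅
[11] propose(0,'p') → ∅
[12] deliver 3→0 → ∅
[13] crash(1) → N1(✗back v0 [q])
[14] timeout(3) → N3(back v1 [q])
[15] recover(1) → N1(back v0 [q])
[16] deliver 3→2 → N2(back v1 [q])
[17] deliver 3→1 → N1(prim v1 [q])
[18] deliver 3→0 → N0(back v1 [q])
[19] propose(0,'r') → ∅
[20] deliver 0→3 → ∅

no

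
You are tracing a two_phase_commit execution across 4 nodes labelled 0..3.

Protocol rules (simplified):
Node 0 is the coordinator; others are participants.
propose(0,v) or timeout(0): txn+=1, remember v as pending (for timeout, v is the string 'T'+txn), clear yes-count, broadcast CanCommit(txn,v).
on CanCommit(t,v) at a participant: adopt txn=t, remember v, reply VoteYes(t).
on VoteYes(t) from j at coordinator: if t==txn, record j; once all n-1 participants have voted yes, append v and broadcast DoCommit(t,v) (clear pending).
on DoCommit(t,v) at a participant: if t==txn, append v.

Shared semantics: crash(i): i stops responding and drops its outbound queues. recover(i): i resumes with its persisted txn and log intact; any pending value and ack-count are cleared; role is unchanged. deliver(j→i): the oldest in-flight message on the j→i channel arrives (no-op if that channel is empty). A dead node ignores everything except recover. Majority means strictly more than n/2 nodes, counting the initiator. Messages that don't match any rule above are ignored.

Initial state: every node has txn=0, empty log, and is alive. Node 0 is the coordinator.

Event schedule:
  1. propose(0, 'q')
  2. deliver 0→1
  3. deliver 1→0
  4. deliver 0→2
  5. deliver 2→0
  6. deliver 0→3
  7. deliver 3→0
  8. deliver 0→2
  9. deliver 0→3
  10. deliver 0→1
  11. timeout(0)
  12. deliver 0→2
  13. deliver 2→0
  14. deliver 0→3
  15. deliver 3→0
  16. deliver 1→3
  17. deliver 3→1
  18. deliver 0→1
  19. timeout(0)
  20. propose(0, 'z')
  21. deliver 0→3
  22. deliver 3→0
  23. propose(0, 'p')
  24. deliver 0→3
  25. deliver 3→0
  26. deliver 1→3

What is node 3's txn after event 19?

[1] propose(0,'q') → N0(coor t1 [-])
[2] deliver 0→1 → N1(part t1 [-])
[3] deliver 1→0 → ∅
[4] deliver 0→2 → N2(part t1 [-])
[5] deliver 2→0 → ∅
[6] deliver 0→3 → N3(part t1 [-])
[7] deliver 3→0 → N0(coor t1 [q])
[8] deliver 0→2 → N2(part t1 [q])
[9] deliver 0→3 → N3(part t1 [q])
[10] deliver 0→1 → N1(part t1 [q])
[11] timeout(0) → N0(coor t2 [q])
[12] deliver 0→2 → N2(part t2 [q])
[13] deliver 2→0 → ∅
[14] deliver 0→3 → N3(part t2 [q])
[15] deliver 3→0 → ∅
[16] deliver 1→3 → ∅
[17] deliver 3→1 → ∅
[18] deliver 0→1 → N1(part t2 [q])
[19] timeout(0) → N0(coor t3 [q])

2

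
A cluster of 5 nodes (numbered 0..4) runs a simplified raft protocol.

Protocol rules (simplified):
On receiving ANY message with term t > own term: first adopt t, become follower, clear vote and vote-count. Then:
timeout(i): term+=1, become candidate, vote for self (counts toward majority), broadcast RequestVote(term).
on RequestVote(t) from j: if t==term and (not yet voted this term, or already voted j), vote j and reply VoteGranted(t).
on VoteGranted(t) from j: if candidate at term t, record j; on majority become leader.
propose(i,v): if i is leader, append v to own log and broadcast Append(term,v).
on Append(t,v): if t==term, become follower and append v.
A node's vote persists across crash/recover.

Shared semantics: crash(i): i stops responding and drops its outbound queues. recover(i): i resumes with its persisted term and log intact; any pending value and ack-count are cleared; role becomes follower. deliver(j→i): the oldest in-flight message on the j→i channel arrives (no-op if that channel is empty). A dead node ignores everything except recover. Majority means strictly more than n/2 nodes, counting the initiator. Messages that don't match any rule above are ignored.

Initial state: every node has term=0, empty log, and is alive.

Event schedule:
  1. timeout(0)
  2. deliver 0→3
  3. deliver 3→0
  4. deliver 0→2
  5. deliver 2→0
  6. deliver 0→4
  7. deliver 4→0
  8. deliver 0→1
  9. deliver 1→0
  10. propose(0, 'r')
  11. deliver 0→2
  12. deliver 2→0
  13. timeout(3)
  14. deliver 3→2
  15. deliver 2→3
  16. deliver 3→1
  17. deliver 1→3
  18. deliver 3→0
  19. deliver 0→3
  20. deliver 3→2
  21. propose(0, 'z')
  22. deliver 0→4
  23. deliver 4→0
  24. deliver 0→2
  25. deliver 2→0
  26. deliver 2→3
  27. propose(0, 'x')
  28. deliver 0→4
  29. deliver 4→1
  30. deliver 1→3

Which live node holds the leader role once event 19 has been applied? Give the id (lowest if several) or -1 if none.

3

[1] timeout(0) → N0(cand t1 [-])
[2] deliver 0→3 → N3(foll t1 [-])
[3] deliver 3→0 → ∅
[4] deliver 0→2 → N2(foll t1 [-])
[5] deliver 2→0 → N0(lead t1 [-])
[6] deliver 0→4 → N4(foll t1 [-])
[7] deliver 4→0 → ∅
[8] deliver 0→1 → N1(foll t1 [-])
[9] deliver 1→0 → ∅
[10] propose(0,'r') → N0(lead t1 [r])
[11] deliver 0→2 → N2(foll t1 [r])
[12] deliver 2→0 → ∅
[13] timeout(3) → N3(cand t2 [-])
[14] deliver 3→2 → N2(foll t2 [r])
[15] deliver 2→3 → ∅
[16] deliver 3→1 → N1(foll t2 [-])
[17] deliver 1→3 → N3(lead t2 [-])
[18] deliver 3→0 → N0(foll t2 [r])
[19] deliver 0→3 → ∅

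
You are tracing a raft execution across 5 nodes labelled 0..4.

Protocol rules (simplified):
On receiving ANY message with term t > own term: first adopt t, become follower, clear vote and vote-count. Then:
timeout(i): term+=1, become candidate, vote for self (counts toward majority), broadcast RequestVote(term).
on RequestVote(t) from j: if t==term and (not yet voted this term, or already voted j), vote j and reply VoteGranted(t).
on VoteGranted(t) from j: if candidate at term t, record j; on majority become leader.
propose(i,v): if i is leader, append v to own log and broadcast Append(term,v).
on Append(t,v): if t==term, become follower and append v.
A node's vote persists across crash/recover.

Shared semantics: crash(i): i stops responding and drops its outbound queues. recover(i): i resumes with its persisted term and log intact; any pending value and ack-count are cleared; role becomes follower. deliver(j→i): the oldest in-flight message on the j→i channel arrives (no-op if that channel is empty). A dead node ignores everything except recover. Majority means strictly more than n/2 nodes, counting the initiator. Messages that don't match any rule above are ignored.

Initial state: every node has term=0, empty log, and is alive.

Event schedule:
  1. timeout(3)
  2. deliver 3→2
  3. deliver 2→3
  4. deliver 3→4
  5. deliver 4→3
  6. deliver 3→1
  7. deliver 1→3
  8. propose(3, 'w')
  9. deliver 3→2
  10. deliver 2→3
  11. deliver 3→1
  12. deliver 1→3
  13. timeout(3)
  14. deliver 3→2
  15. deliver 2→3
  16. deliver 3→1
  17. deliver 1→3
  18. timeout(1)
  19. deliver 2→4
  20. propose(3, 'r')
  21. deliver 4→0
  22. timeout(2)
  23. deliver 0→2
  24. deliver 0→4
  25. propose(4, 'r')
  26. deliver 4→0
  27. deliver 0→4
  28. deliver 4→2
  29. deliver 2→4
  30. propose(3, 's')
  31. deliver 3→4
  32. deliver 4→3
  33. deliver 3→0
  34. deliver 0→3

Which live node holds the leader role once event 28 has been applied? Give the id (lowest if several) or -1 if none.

3

after 1 — timeout(3): n3:cand/t1/[-]
after 2 — deliver 3→2: n2:foll/t1/[-]
after 3 — deliver 2→3: ·
after 4 — deliver 3→4: n4:foll/t1/[-]
after 5 — deliver 4→3: n3:lead/t1/[-]
after 6 — deliver 3→1: n1:foll/t1/[-]
after 7 — deliver 1→3: ·
after 8 — propose(3,'w'): n3:lead/t1/[w]
after 9 — deliver 3→2: n2:foll/t1/[w]
after 10 — deliver 2→3: ·
after 11 — deliver 3→1: n1:foll/t1/[w]
after 12 — deliver 1→3: ·
after 13 — timeout(3): n3:cand/t2/[w]
after 14 — deliver 3→2: n2:foll/t2/[w]
after 15 — deliver 2→3: ·
after 16 — deliver 3→1: n1:foll/t2/[w]
after 17 — deliver 1→3: n3:lead/t2/[w]
after 18 — timeout(1): n1:cand/t3/[w]
after 19 — deliver 2→4: ·
after 20 — propose(3,'r'): n3:lead/t2/[w,r]
after 21 — deliver 4→0: ·
after 22 — timeout(2): n2:cand/t3/[w]
after 23 — deliver 0→2: ·
after 24 — deliver 0→4: ·
after 25 — propose(4,'r'): ·
after 26 — deliver 4→0: ·
after 27 — deliver 0→4: ·
after 28 — deliver 4→2: ·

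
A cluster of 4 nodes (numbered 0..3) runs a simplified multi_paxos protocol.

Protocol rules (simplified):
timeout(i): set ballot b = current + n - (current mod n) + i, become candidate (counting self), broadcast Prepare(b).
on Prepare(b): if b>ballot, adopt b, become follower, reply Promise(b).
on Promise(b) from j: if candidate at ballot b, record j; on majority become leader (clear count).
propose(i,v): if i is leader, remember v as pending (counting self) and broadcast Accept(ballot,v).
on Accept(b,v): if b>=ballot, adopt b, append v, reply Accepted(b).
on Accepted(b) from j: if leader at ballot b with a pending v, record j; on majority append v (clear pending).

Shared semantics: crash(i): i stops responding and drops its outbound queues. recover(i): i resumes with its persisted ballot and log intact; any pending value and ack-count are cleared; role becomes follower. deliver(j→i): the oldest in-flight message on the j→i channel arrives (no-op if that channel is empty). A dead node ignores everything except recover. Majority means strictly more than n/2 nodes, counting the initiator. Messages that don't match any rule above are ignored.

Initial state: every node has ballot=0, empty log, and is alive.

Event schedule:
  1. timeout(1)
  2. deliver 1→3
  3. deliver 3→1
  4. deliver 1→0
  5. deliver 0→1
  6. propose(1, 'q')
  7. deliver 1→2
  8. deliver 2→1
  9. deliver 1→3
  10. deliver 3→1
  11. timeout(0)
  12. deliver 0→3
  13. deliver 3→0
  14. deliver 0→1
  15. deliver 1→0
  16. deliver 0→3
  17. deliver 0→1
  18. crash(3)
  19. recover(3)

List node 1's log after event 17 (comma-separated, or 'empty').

after 1 — timeout(1): n1:cand/b5/[-]
after 2 — deliver 1→3: n3:foll/b5/[-]
after 3 — deliver 3→1: ·
after 4 — deliver 1→0: n0:foll/b5/[-]
after 5 — deliver 0→1: n1:lead/b5/[-]
after 6 — propose(1,'q'): ·
after 7 — deliver 1→2: n2:foll/b5/[-]
after 8 — deliver 2→1: ·
after 9 — deliver 1→3: n3:foll/b5/[q]
after 10 — deliver 3→1: ·
after 11 — timeout(0): n0:cand/b8/[-]
after 12 — deliver 0→3: n3:foll/b8/[q]
after 13 — deliver 3→0: ·
after 14 — deliver 0→1: n1:foll/b8/[-]
after 15 — deliver 1→0: ·
after 16 — deliver 0→3: ·
after 17 — deliver 0→1: ·

empty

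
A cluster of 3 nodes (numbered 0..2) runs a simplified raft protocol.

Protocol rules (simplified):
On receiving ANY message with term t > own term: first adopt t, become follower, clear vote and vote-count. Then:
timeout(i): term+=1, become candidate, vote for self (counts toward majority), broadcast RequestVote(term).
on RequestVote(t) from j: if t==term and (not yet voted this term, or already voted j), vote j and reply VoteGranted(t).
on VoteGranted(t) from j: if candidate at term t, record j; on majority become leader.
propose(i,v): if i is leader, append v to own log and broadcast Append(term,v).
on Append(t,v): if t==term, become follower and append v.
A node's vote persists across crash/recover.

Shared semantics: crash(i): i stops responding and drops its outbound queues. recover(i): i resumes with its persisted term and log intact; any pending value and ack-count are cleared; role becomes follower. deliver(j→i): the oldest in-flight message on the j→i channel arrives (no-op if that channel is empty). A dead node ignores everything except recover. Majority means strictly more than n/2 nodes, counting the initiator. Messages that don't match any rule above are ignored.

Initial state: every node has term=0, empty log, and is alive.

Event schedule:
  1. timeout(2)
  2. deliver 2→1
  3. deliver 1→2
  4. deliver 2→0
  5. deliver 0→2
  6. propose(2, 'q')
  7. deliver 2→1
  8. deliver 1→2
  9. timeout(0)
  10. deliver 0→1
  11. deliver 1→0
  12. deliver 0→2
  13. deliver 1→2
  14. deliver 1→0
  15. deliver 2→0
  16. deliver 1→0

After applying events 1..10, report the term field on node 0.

2

1. timeout(2):  <2:cand t1 ->
2. deliver 2→1:  <1:foll t1 ->
3. deliver 1→2:  <2:lead t1 ->
4. deliver 2→0:  <0:foll t1 ->
5. deliver 0→2:  nop
6. propose(2,'q'):  <2:lead t1 q>
7. deliver 2→1:  <1:foll t1 q>
8. deliver 1→2:  nop
9. timeout(0):  <0:cand t2 ->
10. deliver 0→1:  <1:foll t2 q>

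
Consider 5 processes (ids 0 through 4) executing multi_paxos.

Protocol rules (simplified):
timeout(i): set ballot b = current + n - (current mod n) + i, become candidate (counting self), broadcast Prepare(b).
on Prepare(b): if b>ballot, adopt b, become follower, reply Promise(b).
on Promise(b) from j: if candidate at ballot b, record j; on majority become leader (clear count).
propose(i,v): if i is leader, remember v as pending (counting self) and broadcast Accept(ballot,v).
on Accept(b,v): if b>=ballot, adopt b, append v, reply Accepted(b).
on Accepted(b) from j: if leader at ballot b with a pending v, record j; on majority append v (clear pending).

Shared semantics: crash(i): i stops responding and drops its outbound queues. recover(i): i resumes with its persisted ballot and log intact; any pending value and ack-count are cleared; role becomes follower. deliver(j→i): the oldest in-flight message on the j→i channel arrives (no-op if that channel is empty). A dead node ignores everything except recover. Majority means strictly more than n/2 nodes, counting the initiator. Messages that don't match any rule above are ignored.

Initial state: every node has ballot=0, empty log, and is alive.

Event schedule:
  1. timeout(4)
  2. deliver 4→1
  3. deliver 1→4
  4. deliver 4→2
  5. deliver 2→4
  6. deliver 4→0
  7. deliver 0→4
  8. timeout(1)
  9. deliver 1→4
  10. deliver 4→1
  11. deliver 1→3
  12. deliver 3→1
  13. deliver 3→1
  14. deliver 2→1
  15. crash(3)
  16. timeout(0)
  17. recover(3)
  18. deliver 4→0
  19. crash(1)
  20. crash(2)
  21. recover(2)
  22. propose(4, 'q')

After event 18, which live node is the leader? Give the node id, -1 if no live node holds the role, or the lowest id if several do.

1

step 1 timeout(4): 4={cand,b=9,log=-}
step 2 deliver 4→1: 1={foll,b=9,log=-}
step 3 deliver 1→4: —
step 4 deliver 4→2: 2={foll,b=9,log=-}
step 5 deliver 2→4: 4={lead,b=9,log=-}
step 6 deliver 4→0: 0={foll,b=9,log=-}
step 7 deliver 0→4: —
step 8 timeout(1): 1={cand,b=11,log=-}
step 9 deliver 1→4: 4={foll,b=11,log=-}
step 10 deliver 4→1: —
step 11 deliver 1→3: 3={foll,b=11,log=-}
step 12 deliver 3→1: 1={lead,b=11,log=-}
step 13 deliver 3→1: —
step 14 deliver 2→1: —
step 15 crash(3): 3={✗foll,b=11,log=-}
step 16 timeout(0): 0={cand,b=10,log=-}
step 17 recover(3): 3={foll,b=11,log=-}
step 18 deliver 4→0: —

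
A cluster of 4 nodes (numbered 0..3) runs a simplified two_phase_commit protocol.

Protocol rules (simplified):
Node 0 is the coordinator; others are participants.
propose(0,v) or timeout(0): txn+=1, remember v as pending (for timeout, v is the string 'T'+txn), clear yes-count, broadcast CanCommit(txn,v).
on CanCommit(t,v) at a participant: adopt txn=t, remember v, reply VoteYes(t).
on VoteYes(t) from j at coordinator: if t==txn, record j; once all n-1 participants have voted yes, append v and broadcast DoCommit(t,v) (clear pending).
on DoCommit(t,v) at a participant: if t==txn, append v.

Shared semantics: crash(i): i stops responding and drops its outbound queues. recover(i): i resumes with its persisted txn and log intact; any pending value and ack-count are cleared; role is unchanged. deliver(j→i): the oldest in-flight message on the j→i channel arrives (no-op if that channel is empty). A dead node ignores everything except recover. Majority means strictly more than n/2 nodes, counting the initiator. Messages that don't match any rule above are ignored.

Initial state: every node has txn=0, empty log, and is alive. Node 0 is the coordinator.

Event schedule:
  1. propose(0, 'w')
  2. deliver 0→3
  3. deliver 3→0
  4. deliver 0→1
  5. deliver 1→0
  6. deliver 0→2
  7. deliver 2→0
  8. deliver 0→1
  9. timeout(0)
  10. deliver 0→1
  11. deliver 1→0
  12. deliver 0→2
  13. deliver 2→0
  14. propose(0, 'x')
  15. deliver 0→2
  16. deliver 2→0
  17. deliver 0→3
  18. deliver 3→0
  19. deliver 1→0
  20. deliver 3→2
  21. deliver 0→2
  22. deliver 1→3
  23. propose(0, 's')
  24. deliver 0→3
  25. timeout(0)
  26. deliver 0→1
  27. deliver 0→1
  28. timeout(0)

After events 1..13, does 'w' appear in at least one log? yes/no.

e1 propose(0,'w'): 0[coor,t=1,-]
e2 deliver 0→3: 3[part,t=1,-]
e3 deliver 3→0: ·
e4 deliver 0→1: 1[part,t=1,-]
e5 deliver 1→0: ·
e6 deliver 0→2: 2[part,t=1,-]
e7 deliver 2→0: 0[coor,t=1,w]
e8 deliver 0→1: 1[part,t=1,w]
e9 timeout(0): 0[coor,t=2,w]
e10 deliver 0→1: 1[part,t=2,w]
e11 deliver 1→0: ·
e12 deliver 0→2: 2[part,t=1,w]
e13 deliver 2→0: ·

yes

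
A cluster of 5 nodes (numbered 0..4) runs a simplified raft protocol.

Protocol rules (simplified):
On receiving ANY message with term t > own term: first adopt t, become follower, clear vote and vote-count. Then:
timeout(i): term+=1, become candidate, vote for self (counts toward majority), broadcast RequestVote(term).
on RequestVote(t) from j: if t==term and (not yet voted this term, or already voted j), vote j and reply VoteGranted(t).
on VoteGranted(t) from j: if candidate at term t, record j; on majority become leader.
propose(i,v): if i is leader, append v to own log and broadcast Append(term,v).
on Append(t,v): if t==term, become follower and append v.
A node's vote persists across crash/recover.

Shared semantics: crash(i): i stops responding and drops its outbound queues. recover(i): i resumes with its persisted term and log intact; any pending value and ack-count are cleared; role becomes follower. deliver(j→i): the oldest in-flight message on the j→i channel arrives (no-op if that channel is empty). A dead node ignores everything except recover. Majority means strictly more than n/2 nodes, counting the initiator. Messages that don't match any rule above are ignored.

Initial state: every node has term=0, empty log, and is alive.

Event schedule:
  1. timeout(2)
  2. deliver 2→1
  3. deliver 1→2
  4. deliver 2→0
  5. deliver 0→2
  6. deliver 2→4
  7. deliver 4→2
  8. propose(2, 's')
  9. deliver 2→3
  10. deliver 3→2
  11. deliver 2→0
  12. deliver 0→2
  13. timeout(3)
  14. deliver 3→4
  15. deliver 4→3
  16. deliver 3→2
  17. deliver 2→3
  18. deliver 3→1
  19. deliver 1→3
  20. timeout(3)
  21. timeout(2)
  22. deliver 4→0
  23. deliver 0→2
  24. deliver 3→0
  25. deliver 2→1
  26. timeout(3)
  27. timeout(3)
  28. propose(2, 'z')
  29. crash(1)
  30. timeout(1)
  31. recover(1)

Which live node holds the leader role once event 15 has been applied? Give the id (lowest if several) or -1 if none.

step 1 timeout(2): 2={cand,t=1,log=-}
step 2 deliver 2→1: 1={foll,t=1,log=-}
step 3 deliver 1→2: —
step 4 deliver 2→0: 0={foll,t=1,log=-}
step 5 deliver 0→2: 2={lead,t=1,log=-}
step 6 deliver 2→4: 4={foll,t=1,log=-}
step 7 deliver 4→2: —
step 8 propose(2,'s'): 2={lead,t=1,log=s}
step 9 deliver 2→3: 3={foll,t=1,log=-}
step 10 deliver 3→2: —
step 11 deliver 2→0: 0={foll,t=1,log=s}
step 12 deliver 0→2: —
step 13 timeout(3): 3={cand,t=2,log=-}
step 14 deliver 3→4: 4={foll,t=2,log=-}
step 15 deliver 4→3: —

2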